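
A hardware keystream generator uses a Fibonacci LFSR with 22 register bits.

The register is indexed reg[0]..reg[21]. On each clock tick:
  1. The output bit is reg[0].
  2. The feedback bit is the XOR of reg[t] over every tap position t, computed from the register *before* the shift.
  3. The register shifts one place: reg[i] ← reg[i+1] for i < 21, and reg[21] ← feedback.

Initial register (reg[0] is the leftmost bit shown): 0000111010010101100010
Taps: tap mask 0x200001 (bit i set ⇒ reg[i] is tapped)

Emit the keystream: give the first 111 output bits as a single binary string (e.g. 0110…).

tick  register→output (feedback)
  0  0000111010010101100010→0 (0)
  1  0001110100101011000100→0 (0)
  2  0011101001010110001000→0 (0)
  3  0111010010101100010000→0 (0)
  4  1110100101011000100000→1 (1)
  5  1101001010110001000001→1 (0)
  6  1010010101100010000010→1 (1)
  7  0100101011000100000101→0 (1)
  8  1001010110001000001011→1 (0)
  9  0010101100010000010110→0 (0)
 10  0101011000100000101100→0 (0)
 11  1010110001000001011000→1 (1)
 12  0101100010000010110001→0 (1)
 13  1011000100000101100011→1 (0)
 14  0110001000001011000110→0 (0)
 15  1100010000010110001100→1 (1)
 16  1000100000101100011001→1 (0)
 17  0001000001011000110010→0 (0)
 18  0010000010110001100100→0 (0)
 19  0100000101100011001000→0 (0)
 20  1000001011000110010000→1 (1)
 21  0000010110001100100001→0 (1)
 22  0000101100011001000011→0 (1)
 23  0001011000110010000111→0 (1)
 24  0010110001100100001111→0 (1)
 25  0101100011001000011111→0 (1)
 26  1011000110010000111111→1 (0)
 27  0110001100100001111110→0 (0)
 28  1100011001000011111100→1 (1)
 29  1000110010000111111001→1 (0)
 30  0001100100001111110010→0 (0)
 31  0011001000011111100100→0 (0)
 32  0110010000111111001000→0 (0)
 33  1100100001111110010000→1 (1)
 34  1001000011111100100001→1 (0)
 35  0010000111111001000010→0 (0)
 36  0100001111110010000100→0 (0)
 37  1000011111100100001000→1 (1)
 38  0000111111001000010001→0 (1)
 39  0001111110010000100011→0 (1)
 40  0011111100100001000111→0 (1)
 41  0111111001000010001111→0 (1)
 42  1111110010000100011111→1 (0)
 43  1111100100001000111110→1 (1)
 44  1111001000010001111101→1 (0)
 45  1110010000100011111010→1 (1)
 46  1100100001000111110101→1 (0)
 47  1001000010001111101010→1 (1)
 48  0010000100011111010101→0 (1)
 49  0100001000111110101011→0 (1)
 50  1000010001111101010111→1 (0)
 51  0000100011111010101110→0 (0)
 52  0001000111110101011100→0 (0)
 53  0010001111101010111000→0 (0)
 54  0100011111010101110000→0 (0)
 55  1000111110101011100000→1 (1)
 56  0001111101010111000001→0 (1)
 57  0011111010101110000011→0 (1)
 58  0111110101011100000111→0 (1)
 59  1111101010111000001111→1 (0)
 60  1111010101110000011110→1 (1)
 61  1110101011100000111101→1 (0)
 62  1101010111000001111010→1 (1)
 63  1010101110000011110101→1 (0)
 64  0101011100000111101010→0 (0)
 65  1010111000001111010100→1 (1)
 66  0101110000011110101001→0 (1)
 67  1011100000111101010011→1 (0)
 68  0111000001111010100110→0 (0)
 69  1110000011110101001100→1 (1)
 70  1100000111101010011001→1 (0)
 71  1000001111010100110010→1 (1)
 72  0000011110101001100101→0 (1)
 73  0000111101010011001011→0 (1)
 74  0001111010100110010111→0 (1)
 75  0011110101001100101111→0 (1)
 76  0111101010011001011111→0 (1)
 77  1111010100110010111111→1 (0)
 78  1110101001100101111110→1 (1)
 79  1101010011001011111101→1 (0)
 80  1010100110010111111010→1 (1)
 81  0101001100101111110101→0 (1)
 82  1010011001011111101011→1 (0)
 83  0100110010111111010110→0 (0)
 84  1001100101111110101100→1 (1)
 85  0011001011111101011001→0 (1)
 86  0110010111111010110011→0 (1)
 87  1100101111110101100111→1 (0)
 88  1001011111101011001110→1 (1)
 89  0010111111010110011101→0 (1)
 90  0101111110101100111011→0 (1)
 91  1011111101011001110111→1 (0)
 92  0111111010110011101110→0 (0)
 93  1111110101100111011100→1 (1)
 94  1111101011001110111001→1 (0)
 95  1111010110011101110010→1 (1)
 96  1110101100111011100101→1 (0)
 97  1101011001110111001010→1 (1)
 98  1010110011101110010101→1 (0)
 99  0101100111011100101010→0 (0)
100  1011001110111001010100→1 (1)
101  0110011101110010101001→0 (1)
102  1100111011100101010011→1 (0)
103  1001110111001010100110→1 (1)
104  0011101110010101001101→0 (1)
105  0111011100101010011011→0 (1)
106  1110111001010100110111→1 (0)
107  1101110010101001101110→1 (1)
108  1011100101010011011101→1 (0)
109  0111001010100110111010→0 (0)
110  1110010101001101110100→1 (1)

000011101001010110001000001011000110010000111111001000010001111101010111000001111010100110010111111010110011101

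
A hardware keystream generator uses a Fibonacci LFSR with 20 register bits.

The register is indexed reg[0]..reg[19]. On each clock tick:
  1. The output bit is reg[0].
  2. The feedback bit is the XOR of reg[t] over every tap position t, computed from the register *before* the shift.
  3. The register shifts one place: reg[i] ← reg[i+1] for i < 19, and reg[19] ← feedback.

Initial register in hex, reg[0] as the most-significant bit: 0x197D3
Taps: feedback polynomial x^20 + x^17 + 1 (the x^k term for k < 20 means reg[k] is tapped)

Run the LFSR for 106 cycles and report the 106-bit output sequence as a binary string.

tick  register→output (feedback)
  0  00011001011111010011→0 (0)
  1  00110010111110100110→0 (1)
  2  01100101111101001101→0 (1)
  3  11001011111010011011→1 (1)
  4  10010111110100110111→1 (0)
  5  00101111101001101110→0 (1)
  6  01011111010011011101→0 (1)
  7  10111110100110111011→1 (1)
  8  01111101001101110111→0 (1)
  9  11111010011011101111→1 (0)
 10  11110100110111011110→1 (0)
 11  11101001101110111100→1 (0)
 12  11010011011101111000→1 (1)
 13  10100110111011110001→1 (1)
 14  01001101110111100011→0 (0)
 15  10011011101111000110→1 (0)
 16  00110111011110001100→0 (1)
 17  01101110111100011001→0 (0)
 18  11011101111000110010→1 (1)
 19  10111011110001100101→1 (0)
 20  01110111100011001010→0 (0)
 21  11101111000110010100→1 (0)
 22  11011110001100101000→1 (1)
 23  10111100011001010001→1 (1)
 24  01111000110010100011→0 (0)
 25  11110001100101000110→1 (0)
 26  11100011001010001100→1 (0)
 27  11000110010100011000→1 (1)
 28  10001100101000110001→1 (1)
 29  00011001010001100011→0 (0)
 30  00110010100011000110→0 (1)
 31  01100101000110001101→0 (1)
 32  11001010001100011011→1 (1)
 33  10010100011000110111→1 (0)
 34  00101000110001101110→0 (1)
 35  01010001100011011101→0 (1)
 36  10100011000110111011→1 (1)
 37  01000110001101110111→0 (1)
 38  10001100011011101111→1 (0)
 39  00011000110111011110→0 (1)
 40  00110001101110111101→0 (1)
 41  01100011011101111011→0 (0)
 42  11000110111011110110→1 (0)
 43  10001101110111101100→1 (0)
 44  00011011101111011000→0 (0)
 45  00110111011110110000→0 (0)
 46  01101110111101100000→0 (0)
 47  11011101111011000000→1 (1)
 48  10111011110110000001→1 (1)
 49  01110111101100000011→0 (0)
 50  11101111011000000110→1 (0)
 51  11011110110000001100→1 (0)
 52  10111101100000011000→1 (1)
 53  01111011000000110001→0 (0)
 54  11110110000001100010→1 (1)
 55  11101100000011000101→1 (0)
 56  11011000000110001010→1 (1)
 57  10110000001100010101→1 (0)
 58  01100000011000101010→0 (0)
 59  11000000110001010100→1 (0)
 60  10000001100010101000→1 (1)
 61  00000011000101010001→0 (0)
 62  00000110001010100010→0 (0)
 63  00001100010101000100→0 (1)
 64  00011000101010001001→0 (0)
 65  00110001010100010010→0 (0)
 66  01100010101000100100→0 (1)
 67  11000101010001001001→1 (1)
 68  10001010100010010011→1 (1)
 69  00010101000100100111→0 (1)
 70  00101010001001001111→0 (1)
 71  01010100010010011111→0 (1)
 72  10101000100100111111→1 (0)
 73  01010001001001111110→0 (1)
 74  10100010010011111101→1 (0)
 75  01000100100111111010→0 (0)
 76  10001001001111110100→1 (0)
 77  00010010011111101000→0 (0)
 78  00100100111111010000→0 (0)
 79  01001001111110100000→0 (0)
 80  10010011111101000000→1 (1)
 81  00100111111010000001→0 (0)
 82  01001111110100000010→0 (0)
 83  10011111101000000100→1 (0)
 84  00111111010000001000→0 (0)
 85  01111110100000010000→0 (0)
 86  11111101000000100000→1 (1)
 87  11111010000001000001→1 (1)
 88  11110100000010000011→1 (1)
 89  11101000000100000111→1 (0)
 90  11010000001000001110→1 (0)
 91  10100000010000011100→1 (0)
 92  01000000100000111000→0 (0)
 93  10000001000001110000→1 (1)
 94  00000010000011100001→0 (0)
 95  00000100000111000010→0 (0)
 96  00001000001110000100→0 (1)
 97  00010000011100001001→0 (0)
 98  00100000111000010010→0 (0)
 99  01000001110000100100→0 (1)
100  10000011100001001001→1 (1)
101  00000111000010010011→0 (0)
102  00001110000100100110→0 (1)
103  00011100001001001101→0 (1)
104  00111000010010011011→0 (0)
105  01110000100100110110→0 (1)

0001100101111101001101110111100011001010001100011011101111011000000110001010100010010011111101000000100000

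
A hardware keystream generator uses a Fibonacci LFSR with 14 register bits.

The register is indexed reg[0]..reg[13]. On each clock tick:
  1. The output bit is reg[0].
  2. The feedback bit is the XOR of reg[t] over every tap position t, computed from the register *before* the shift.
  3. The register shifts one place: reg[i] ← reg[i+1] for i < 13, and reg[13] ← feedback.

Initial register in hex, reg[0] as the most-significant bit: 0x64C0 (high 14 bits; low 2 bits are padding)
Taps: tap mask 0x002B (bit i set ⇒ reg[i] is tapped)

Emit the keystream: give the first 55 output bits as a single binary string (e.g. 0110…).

0110010011000000010011010010110001101110011010000011001

step | reg (before) | out | fb
   0 | 01100100110000 | 0 | 0
   1 | 11001001100000 | 1 | 0
   2 | 10010011000000 | 1 | 0
   3 | 00100110000000 | 0 | 1
   4 | 01001100000001 | 0 | 0
   5 | 10011000000010 | 1 | 0
   6 | 00110000000100 | 0 | 1
   7 | 01100000001001 | 0 | 1
   8 | 11000000010011 | 1 | 0
   9 | 10000000100110 | 1 | 1
  10 | 00000001001101 | 0 | 0
  11 | 00000010011010 | 0 | 0
  12 | 00000100110100 | 0 | 1
  13 | 00001001101001 | 0 | 0
  14 | 00010011010010 | 0 | 1
  15 | 00100110100101 | 0 | 1
  16 | 01001101001011 | 0 | 0
  17 | 10011010010110 | 1 | 0
  18 | 00110100101100 | 0 | 0
  19 | 01101001011000 | 0 | 1
  20 | 11010010110001 | 1 | 1
  21 | 10100101100011 | 1 | 0
  22 | 01001011000110 | 0 | 1
  23 | 10010110001101 | 1 | 1
  24 | 00101100011011 | 0 | 1
  25 | 01011000110111 | 0 | 0
  26 | 10110001101110 | 1 | 0
  27 | 01100011011100 | 0 | 1
  28 | 11000110111001 | 1 | 1
  29 | 10001101110011 | 1 | 0
  30 | 00011011100110 | 0 | 1
  31 | 00110111001101 | 0 | 0
  32 | 01101110011010 | 0 | 0
  33 | 11011100110100 | 1 | 0
  34 | 10111001101000 | 1 | 0
  35 | 01110011010000 | 0 | 0
  36 | 11100110100000 | 1 | 1
  37 | 11001101000001 | 1 | 1
  38 | 10011010000011 | 1 | 0
  39 | 00110100000110 | 0 | 0
  40 | 01101000001100 | 0 | 1
  41 | 11010000011001 | 1 | 1
  42 | 10100000110011 | 1 | 1
  43 | 01000001100111 | 0 | 1
  44 | 10000011001111 | 1 | 1
  45 | 00000110011111 | 0 | 1
  46 | 00001100111111 | 0 | 1
  47 | 00011001111111 | 0 | 1
  48 | 00110011111111 | 0 | 1
  49 | 01100111111111 | 0 | 0
  50 | 11001111111110 | 1 | 1
  51 | 10011111111101 | 1 | 1
  52 | 00111111111011 | 0 | 0
  53 | 01111111110110 | 0 | 1
  54 | 11111111101101 | 1 | 0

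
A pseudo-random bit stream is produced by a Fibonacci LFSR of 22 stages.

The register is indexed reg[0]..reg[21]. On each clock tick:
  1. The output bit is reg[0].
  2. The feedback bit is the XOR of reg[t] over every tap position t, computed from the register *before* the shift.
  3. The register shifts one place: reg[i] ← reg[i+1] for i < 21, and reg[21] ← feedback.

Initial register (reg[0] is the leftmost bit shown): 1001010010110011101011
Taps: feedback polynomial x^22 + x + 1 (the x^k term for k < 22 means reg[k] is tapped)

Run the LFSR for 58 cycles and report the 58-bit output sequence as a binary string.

1001010010110011101011101111011101010011110011000110011111

k : reg_k → out_k, fb_k
0: 1001010010110011101011 → 1, fb=1
1: 0010100101100111010111 → 0, fb=0
2: 0101001011001110101110 → 0, fb=1
3: 1010010110011101011101 → 1, fb=1
4: 0100101100111010111011 → 0, fb=1
5: 1001011001110101110111 → 1, fb=1
6: 0010110011101011101111 → 0, fb=0
7: 0101100111010111011110 → 0, fb=1
8: 1011001110101110111101 → 1, fb=1
9: 0110011101011101111011 → 0, fb=1
10: 1100111010111011110111 → 1, fb=0
11: 1001110101110111101110 → 1, fb=1
12: 0011101011101111011101 → 0, fb=0
13: 0111010111011110111010 → 0, fb=1
14: 1110101110111101110101 → 1, fb=0
15: 1101011101111011101010 → 1, fb=0
16: 1010111011110111010100 → 1, fb=1
17: 0101110111101110101001 → 0, fb=1
18: 1011101111011101010011 → 1, fb=1
19: 0111011110111010100111 → 0, fb=1
20: 1110111101110101001111 → 1, fb=0
21: 1101111011101010011110 → 1, fb=0
22: 1011110111010100111100 → 1, fb=1
23: 0111101110101001111001 → 0, fb=1
24: 1111011101010011110011 → 1, fb=0
25: 1110111010100111100110 → 1, fb=0
26: 1101110101001111001100 → 1, fb=0
27: 1011101010011110011000 → 1, fb=1
28: 0111010100111100110001 → 0, fb=1
29: 1110101001111001100011 → 1, fb=0
30: 1101010011110011000110 → 1, fb=0
31: 1010100111100110001100 → 1, fb=1
32: 0101001111001100011001 → 0, fb=1
33: 1010011110011000110011 → 1, fb=1
34: 0100111100110001100111 → 0, fb=1
35: 1001111001100011001111 → 1, fb=1
36: 0011110011000110011111 → 0, fb=0
37: 0111100110001100111110 → 0, fb=1
38: 1111001100011001111101 → 1, fb=0
39: 1110011000110011111010 → 1, fb=0
40: 1100110001100111110100 → 1, fb=0
41: 1001100011001111101000 → 1, fb=1
42: 0011000110011111010001 → 0, fb=0
43: 0110001100111110100010 → 0, fb=1
44: 1100011001111101000101 → 1, fb=0
45: 1000110011111010001010 → 1, fb=1
46: 0001100111110100010101 → 0, fb=0
47: 0011001111101000101010 → 0, fb=0
48: 0110011111010001010100 → 0, fb=1
49: 1100111110100010101001 → 1, fb=0
50: 1001111101000101010010 → 1, fb=1
51: 0011111010001010100101 → 0, fb=0
52: 0111110100010101001010 → 0, fb=1
53: 1111101000101010010101 → 1, fb=0
54: 1111010001010100101010 → 1, fb=0
55: 1110100010101001010100 → 1, fb=0
56: 1101000101010010101000 → 1, fb=0
57: 1010001010100101010000 → 1, fb=1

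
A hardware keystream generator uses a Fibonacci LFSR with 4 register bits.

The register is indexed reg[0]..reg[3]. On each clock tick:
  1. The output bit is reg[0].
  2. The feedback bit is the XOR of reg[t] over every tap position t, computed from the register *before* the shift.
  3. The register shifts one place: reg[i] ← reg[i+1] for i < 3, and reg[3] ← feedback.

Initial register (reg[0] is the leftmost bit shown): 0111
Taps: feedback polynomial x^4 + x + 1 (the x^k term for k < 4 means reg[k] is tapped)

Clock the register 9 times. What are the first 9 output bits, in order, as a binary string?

k : reg_k → out_k, fb_k
0: 0111 → 0, fb=1
1: 1111 → 1, fb=0
2: 1110 → 1, fb=0
3: 1100 → 1, fb=0
4: 1000 → 1, fb=1
5: 0001 → 0, fb=0
6: 0010 → 0, fb=0
7: 0100 → 0, fb=1
8: 1001 → 1, fb=1

011110001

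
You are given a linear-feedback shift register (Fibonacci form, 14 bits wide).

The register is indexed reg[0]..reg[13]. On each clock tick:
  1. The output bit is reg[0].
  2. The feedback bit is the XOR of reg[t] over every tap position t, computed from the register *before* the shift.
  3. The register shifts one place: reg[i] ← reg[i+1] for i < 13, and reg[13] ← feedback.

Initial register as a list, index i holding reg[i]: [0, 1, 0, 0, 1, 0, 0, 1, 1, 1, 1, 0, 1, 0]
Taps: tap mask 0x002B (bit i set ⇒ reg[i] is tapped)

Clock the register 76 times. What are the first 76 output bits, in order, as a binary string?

0100100111101010101000001111101111100110101111110010011101110010111100010111

tick  register→output (feedback)
  0  01001001111010→0 (1)
  1  10010011110101→1 (0)
  2  00100111101010→0 (1)
  3  01001111010101→0 (0)
  4  10011110101010→1 (1)
  5  00111101010101→0 (0)
  6  01111010101010→0 (0)
  7  11110101010100→1 (0)
  8  11101010101000→1 (0)
  9  11010101010000→1 (0)
 10  10101010100000→1 (1)
 11  01010101000001→0 (1)
 12  10101010000011→1 (1)
 13  01010100000111→0 (1)
 14  10101000001111→1 (1)
 15  01010000011111→0 (0)
 16  10100000111110→1 (1)
 17  01000001111101→0 (1)
 18  10000011111011→1 (1)
 19  00000111110111→0 (1)
 20  00001111101111→0 (1)
 21  00011111011111→0 (0)
 22  00111110111110→0 (0)
 23  01111101111100→0 (1)
 24  11111011111001→1 (1)
 25  11110111110011→1 (0)
 26  11101111100110→1 (1)
 27  11011111001101→1 (0)
 28  10111110011010→1 (1)
 29  01111100110101→0 (1)
 30  11111001101011→1 (1)
 31  11110011010111→1 (1)
 32  11100110101111→1 (1)
 33  11001101011111→1 (1)
 34  10011010111111→1 (0)
 35  00110101111110→0 (0)
 36  01101011111100→0 (1)
 37  11010111111001→1 (0)
 38  10101111110010→1 (0)
 39  01011111100100→0 (1)
 40  10111111001001→1 (1)
 41  01111110010011→0 (1)
 42  11111100100111→1 (0)
 43  11111001001110→1 (1)
 44  11110010011101→1 (1)
 45  11100100111011→1 (1)
 46  11001001110111→1 (0)
 47  10010011101110→1 (0)
 48  00100111011100→0 (1)
 49  01001110111001→0 (0)
 50  10011101110010→1 (1)
 51  00111011100101→0 (1)
 52  01110111001011→0 (1)
 53  11101110010111→1 (1)
 54  11011100101111→1 (0)
 55  10111001011110→1 (0)
 56  01110010111100→0 (0)
 57  11100101111000→1 (1)
 58  11001011110001→1 (0)
 59  10010111100010→1 (1)
 60  00101111000101→0 (1)
 61  01011110001011→0 (1)
 62  10111100010111→1 (1)
 63  01111000101111→0 (0)
 64  11110001011110→1 (1)
 65  11100010111101→1 (0)
 66  11000101111010→1 (1)
 67  10001011110101→1 (1)
 68  00010111101011→0 (0)
 69  00101111010110→0 (1)
 70  01011110101101→0 (1)
 71  10111101011011→1 (1)
 72  01111010110111→0 (0)
 73  11110101101110→1 (0)
 74  11101011011100→1 (0)
 75  11010110111000→1 (0)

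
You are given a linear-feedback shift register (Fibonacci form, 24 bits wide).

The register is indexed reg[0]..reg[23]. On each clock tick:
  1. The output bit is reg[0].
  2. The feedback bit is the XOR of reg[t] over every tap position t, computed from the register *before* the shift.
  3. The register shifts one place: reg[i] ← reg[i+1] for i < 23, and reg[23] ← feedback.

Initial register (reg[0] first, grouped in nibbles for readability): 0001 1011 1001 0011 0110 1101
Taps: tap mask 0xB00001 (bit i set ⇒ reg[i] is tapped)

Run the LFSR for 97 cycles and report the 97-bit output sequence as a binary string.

k : reg_k → out_k, fb_k
0: 000110111001001101101101 → 0, fb=1
1: 001101110010011011011011 → 0, fb=0
2: 011011100100110110110110 → 0, fb=1
3: 110111001001101101101101 → 1, fb=0
4: 101110010011011011011010 → 1, fb=0
5: 011100100110110110110100 → 0, fb=1
6: 111001001101101101101001 → 1, fb=1
7: 110010011011011011010011 → 1, fb=0
8: 100100110110110110100110 → 1, fb=0
9: 001001101101101101001100 → 0, fb=0
10: 010011011011011010011000 → 0, fb=1
11: 100110110110110100110001 → 1, fb=0
12: 001101101101101001100010 → 0, fb=0
13: 011011011011010011000100 → 0, fb=1
14: 110110110110100110001001 → 1, fb=1
15: 101101101101001100010011 → 1, fb=0
16: 011011011010011000100110 → 0, fb=1
17: 110110110100110001001101 → 1, fb=0
18: 101101101001100010011010 → 1, fb=0
19: 011011010011000100110100 → 0, fb=1
20: 110110100110001001101001 → 1, fb=1
21: 101101001100010011010011 → 1, fb=0
22: 011010011000100110100110 → 0, fb=1
23: 110100110001001101001101 → 1, fb=0
24: 101001100010011010011010 → 1, fb=0
25: 010011000100110100110100 → 0, fb=1
26: 100110001001101001101001 → 1, fb=1
27: 001100010011010011010011 → 0, fb=1
28: 011000100110100110100111 → 0, fb=0
29: 110001001101001101001110 → 1, fb=1
30: 100010011010011010011101 → 1, fb=0
31: 000100110100110100111010 → 0, fb=1
32: 001001101001101001110101 → 0, fb=0
33: 010011010011010011101010 → 0, fb=1
34: 100110100110100111010101 → 1, fb=1
35: 001101001101001110101011 → 0, fb=0
36: 011010011010011101010110 → 0, fb=1
37: 110100110100111010101101 → 1, fb=0
38: 101001101001110101011010 → 1, fb=0
39: 010011010011101010110100 → 0, fb=1
40: 100110100111010101101001 → 1, fb=1
41: 001101001110101011010011 → 0, fb=1
42: 011010011101010110100111 → 0, fb=0
43: 110100111010101101001110 → 1, fb=1
44: 101001110101011010011101 → 1, fb=0
45: 010011101010110100111010 → 0, fb=1
46: 100111010101101001110101 → 1, fb=1
47: 001110101011010011101011 → 0, fb=0
48: 011101010110100111010110 → 0, fb=1
49: 111010101101001110101101 → 1, fb=0
50: 110101011010011101011010 → 1, fb=0
51: 101010110100111010110100 → 1, fb=0
52: 010101101001110101101000 → 0, fb=1
53: 101011010011101011010001 → 1, fb=0
54: 010110100111010110100010 → 0, fb=0
55: 101101001110101101000100 → 1, fb=0
56: 011010011101011010001000 → 0, fb=1
57: 110100111010110100010001 → 1, fb=0
58: 101001110101101000100010 → 1, fb=1
59: 010011101011010001000101 → 0, fb=0
60: 100111010110100010001010 → 1, fb=0
61: 001110101101000100010100 → 0, fb=1
62: 011101011010001000101001 → 0, fb=0
63: 111010110100010001010010 → 1, fb=1
64: 110101101000100010100101 → 1, fb=1
65: 101011010001000101001011 → 1, fb=1
66: 010110100010001010010111 → 0, fb=0
67: 101101000100010100101110 → 1, fb=1
68: 011010001000101001011101 → 0, fb=1
69: 110100010001010010111011 → 1, fb=1
70: 101000100010100101110111 → 1, fb=1
71: 010001000101001011101111 → 0, fb=1
72: 100010001010010111011111 → 1, fb=0
73: 000100010100101110111110 → 0, fb=0
74: 001000101001011101111100 → 0, fb=0
75: 010001010010111011111000 → 0, fb=1
76: 100010100101110111110001 → 1, fb=0
77: 000101001011101111100010 → 0, fb=0
78: 001010010111011111000100 → 0, fb=1
79: 010100101110111110001001 → 0, fb=0
80: 101001011101111100010010 → 1, fb=1
81: 010010111011111000100101 → 0, fb=0
82: 100101110111110001001010 → 1, fb=0
83: 001011101111100010010100 → 0, fb=1
84: 010111011111000100101001 → 0, fb=0
85: 101110111110001001010010 → 1, fb=1
86: 011101111100010010100101 → 0, fb=0
87: 111011111000100101001010 → 1, fb=0
88: 110111110001001010010100 → 1, fb=0
89: 101111100010010100101000 → 1, fb=0
90: 011111000100101001010000 → 0, fb=0
91: 111110001001010010100000 → 1, fb=1
92: 111100010010100101000001 → 1, fb=0
93: 111000100101001010000010 → 1, fb=1
94: 110001001010010100000101 → 1, fb=1
95: 100010010100101000001011 → 1, fb=1
96: 000100101001010000010111 → 0, fb=0

0001101110010011011011011010011000100110100110100111010101101001110101101000100010100101110111110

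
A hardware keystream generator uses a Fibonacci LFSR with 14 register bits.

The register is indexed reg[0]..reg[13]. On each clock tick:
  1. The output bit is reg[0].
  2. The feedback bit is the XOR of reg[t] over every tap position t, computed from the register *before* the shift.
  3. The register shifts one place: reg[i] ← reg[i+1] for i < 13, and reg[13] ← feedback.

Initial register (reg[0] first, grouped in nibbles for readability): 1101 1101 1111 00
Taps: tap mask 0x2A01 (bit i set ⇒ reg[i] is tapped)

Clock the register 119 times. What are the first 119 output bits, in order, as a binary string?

11011101111100110000101101010111101110101001000001000000011101111000100011111011000100011001110111100110111010010101001

tick  register→output (feedback)
  0  11011101111100→1 (1)
  1  10111011111001→1 (1)
  2  01110111110011→0 (0)
  3  11101111100110→1 (0)
  4  11011111001100→1 (0)
  5  10111110011000→1 (0)
  6  01111100110000→0 (1)
  7  11111001100001→1 (0)
  8  11110011000010→1 (1)
  9  11100110000101→1 (1)
 10  11001100001011→1 (0)
 11  10011000010110→1 (1)
 12  00110000101101→0 (0)
 13  01100001011010→0 (1)
 14  11000010110101→1 (0)
 15  10000101101010→1 (1)
 16  00001011010101→0 (1)
 17  00010110101011→0 (1)
 18  00101101010111→0 (1)
 19  01011010101111→0 (0)
 20  10110101011110→1 (1)
 21  01101010111101→0 (1)
 22  11010101111011→1 (1)
 23  10101011110111→1 (0)
 24  01010111101110→0 (1)
 25  10101111011101→1 (0)
 26  01011110111010→0 (1)
 27  10111101110101→1 (0)
 28  01111011101010→0 (0)
 29  11110111010100→1 (1)
 30  11101110101001→1 (0)
 31  11011101010010→1 (0)
 32  10111010100100→1 (0)
 33  01110101001000→0 (0)
 34  11101010010000→1 (0)
 35  11010100100000→1 (1)
 36  10101001000001→1 (0)
 37  01010010000010→0 (0)
 38  10100100000100→1 (0)
 39  01001000001000→0 (0)
 40  10010000010000→1 (0)
 41  00100000100000→0 (0)
 42  01000001000000→0 (0)
 43  10000010000000→1 (1)
 44  00000100000001→0 (1)
 45  00001000000011→0 (1)
 46  00010000000111→0 (0)
 47  00100000001110→0 (1)
 48  01000000011101→0 (1)
 49  10000000111011→1 (1)
 50  00000001110111→0 (1)
 51  00000011101111→0 (0)
 52  00000111011110→0 (0)
 53  00001110111100→0 (0)
 54  00011101111000→0 (1)
 55  00111011110001→0 (0)
 56  01110111100010→0 (0)
 57  11101111000100→1 (0)
 58  11011110001000→1 (1)
 59  10111100010001→1 (1)
 60  01111000100011→0 (1)
 61  11110001000111→1 (1)
 62  11100010001111→1 (1)
 63  11000100011111→1 (0)
 64  10001000111110→1 (1)
 65  00010001111101→0 (1)
 66  00100011111011→0 (0)
 67  01000111110110→0 (0)
 68  10001111101100→1 (0)
 69  00011111011000→0 (1)
 70  00111110110001→0 (0)
 71  01111101100010→0 (0)
 72  11111011000100→1 (0)
 73  11110110001000→1 (1)
 74  11101100010001→1 (1)
 75  11011000100011→1 (0)
 76  10110001000110→1 (0)
 77  01100010001100→0 (1)
 78  11000100011001→1 (1)
 79  10001000110011→1 (1)
 80  00010001100111→0 (0)
 81  00100011001110→0 (1)
 82  01000110011101→0 (1)
 83  10001100111011→1 (1)
 84  00011001110111→0 (1)
 85  00110011101111→0 (0)
 86  01100111011110→0 (0)
 87  11001110111100→1 (1)
 88  10011101111001→1 (1)
 89  00111011110011→0 (0)
 90  01110111100110→0 (1)
 91  11101111001101→1 (1)
 92  11011110011011→1 (1)
 93  10111100110111→1 (0)
 94  01111001101110→0 (1)
 95  11110011011101→1 (0)
 96  11100110111010→1 (0)
 97  11001101110100→1 (1)
 98  10011011101001→1 (0)
 99  00110111010010→0 (1)
100  01101110100101→0 (0)
101  11011101001010→1 (1)
102  10111010010101→1 (0)
103  01110100101010→0 (0)
104  11101001010100→1 (1)
105  11010010101001→1 (0)
106  10100101010010→1 (0)
107  01001010100100→0 (1)
108  10010101001001→1 (0)
109  00101010010010→0 (1)
110  01010100100101→0 (0)
111  10101001001010→1 (1)
112  01010010010101→0 (1)
113  10100100101011→1 (0)
114  01001001010110→0 (0)
115  10010010101100→1 (0)
116  00100101011000→0 (1)
117  01001010110001→0 (0)
118  10010101100010→1 (1)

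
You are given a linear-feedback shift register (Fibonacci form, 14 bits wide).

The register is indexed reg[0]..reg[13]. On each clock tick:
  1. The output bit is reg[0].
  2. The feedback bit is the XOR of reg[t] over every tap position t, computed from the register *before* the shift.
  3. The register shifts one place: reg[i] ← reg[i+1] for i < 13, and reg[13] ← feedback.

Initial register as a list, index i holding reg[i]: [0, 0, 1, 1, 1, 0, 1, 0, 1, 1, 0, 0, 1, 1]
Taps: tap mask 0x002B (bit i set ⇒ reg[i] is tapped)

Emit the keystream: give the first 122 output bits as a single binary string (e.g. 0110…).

k : reg_k → out_k, fb_k
0: 00111010110011 → 0, fb=1
1: 01110101100111 → 0, fb=1
2: 11101011001111 → 1, fb=0
3: 11010110011110 → 1, fb=0
4: 10101100111100 → 1, fb=0
5: 01011001111000 → 0, fb=0
6: 10110011110000 → 1, fb=0
7: 01100111100000 → 0, fb=0
8: 11001111000000 → 1, fb=1
9: 10011110000001 → 1, fb=1
10: 00111100000011 → 0, fb=0
11: 01111000000110 → 0, fb=0
12: 11110000001100 → 1, fb=1
13: 11100000011001 → 1, fb=0
14: 11000000110010 → 1, fb=0
15: 10000001100100 → 1, fb=1
16: 00000011001001 → 0, fb=0
17: 00000110010010 → 0, fb=1
18: 00001100100101 → 0, fb=1
19: 00011001001011 → 0, fb=1
20: 00110010010111 → 0, fb=1
21: 01100100101111 → 0, fb=0
22: 11001001011110 → 1, fb=0
23: 10010010111100 → 1, fb=0
24: 00100101111000 → 0, fb=1
25: 01001011110001 → 0, fb=1
26: 10010111100011 → 1, fb=1
27: 00101111000111 → 0, fb=1
28: 01011110001111 → 0, fb=1
29: 10111100011111 → 1, fb=1
30: 01111000111111 → 0, fb=0
31: 11110001111110 → 1, fb=1
32: 11100011111101 → 1, fb=0
33: 11000111111010 → 1, fb=1
34: 10001111110101 → 1, fb=0
35: 00011111101010 → 0, fb=0
36: 00111111010100 → 0, fb=0
37: 01111110101000 → 0, fb=1
38: 11111101010001 → 1, fb=0
39: 11111010100010 → 1, fb=1
40: 11110101000101 → 1, fb=0
41: 11101010001010 → 1, fb=0
42: 11010100010100 → 1, fb=0
43: 10101000101000 → 1, fb=1
44: 01010001010001 → 0, fb=0
45: 10100010100010 → 1, fb=1
46: 01000101000101 → 0, fb=0
47: 10001010001010 → 1, fb=1
48: 00010100010101 → 0, fb=0
49: 00101000101010 → 0, fb=0
50: 01010001010100 → 0, fb=0
51: 10100010101000 → 1, fb=1
52: 01000101010001 → 0, fb=0
53: 10001010100010 → 1, fb=1
54: 00010101000101 → 0, fb=0
55: 00101010001010 → 0, fb=0
56: 01010100010100 → 0, fb=1
57: 10101000101001 → 1, fb=1
58: 01010001010011 → 0, fb=0
59: 10100010100110 → 1, fb=1
60: 01000101001101 → 0, fb=0
61: 10001010011010 → 1, fb=1
62: 00010100110101 → 0, fb=0
63: 00101001101010 → 0, fb=0
64: 01010011010100 → 0, fb=0
65: 10100110101000 → 1, fb=0
66: 01001101010000 → 0, fb=0
67: 10011010100000 → 1, fb=0
68: 00110101000000 → 0, fb=0
69: 01101010000000 → 0, fb=1
70: 11010100000001 → 1, fb=0
71: 10101000000010 → 1, fb=1
72: 01010000000101 → 0, fb=0
73: 10100000001010 → 1, fb=1
74: 01000000010101 → 0, fb=1
75: 10000000101011 → 1, fb=1
76: 00000001010111 → 0, fb=0
77: 00000010101110 → 0, fb=0
78: 00000101011100 → 0, fb=1
79: 00001010111001 → 0, fb=0
80: 00010101110010 → 0, fb=0
81: 00101011100100 → 0, fb=0
82: 01010111001000 → 0, fb=1
83: 10101110010001 → 1, fb=0
84: 01011100100010 → 0, fb=1
85: 10111001000101 → 1, fb=0
86: 01110010001010 → 0, fb=0
87: 11100100010100 → 1, fb=1
88: 11001000101001 → 1, fb=0
89: 10010001010010 → 1, fb=0
90: 00100010100100 → 0, fb=0
91: 01000101001000 → 0, fb=0
92: 10001010010000 → 1, fb=1
93: 00010100100001 → 0, fb=0
94: 00101001000010 → 0, fb=0
95: 01010010000100 → 0, fb=0
96: 10100100001000 → 1, fb=0
97: 01001000010000 → 0, fb=1
98: 10010000100001 → 1, fb=0
99: 00100001000010 → 0, fb=0
100: 01000010000100 → 0, fb=1
101: 10000100001001 → 1, fb=0
102: 00001000010010 → 0, fb=0
103: 00010000100100 → 0, fb=1
104: 00100001001001 → 0, fb=0
105: 01000010010010 → 0, fb=1
106: 10000100100101 → 1, fb=0
107: 00001001001010 → 0, fb=0
108: 00010010010100 → 0, fb=1
109: 00100100101001 → 0, fb=1
110: 01001001010011 → 0, fb=1
111: 10010010100111 → 1, fb=0
112: 00100101001110 → 0, fb=1
113: 01001010011101 → 0, fb=1
114: 10010100111011 → 1, fb=1
115: 00101001110111 → 0, fb=0
116: 01010011101110 → 0, fb=0
117: 10100111011100 → 1, fb=0
118: 01001110111000 → 0, fb=0
119: 10011101110000 → 1, fb=1
120: 00111011100001 → 0, fb=1
121: 01110111000011 → 0, fb=1

00111010110011110000001100100101111000111111010100010100010101000101001101010000000101011100100010100100001000010010010100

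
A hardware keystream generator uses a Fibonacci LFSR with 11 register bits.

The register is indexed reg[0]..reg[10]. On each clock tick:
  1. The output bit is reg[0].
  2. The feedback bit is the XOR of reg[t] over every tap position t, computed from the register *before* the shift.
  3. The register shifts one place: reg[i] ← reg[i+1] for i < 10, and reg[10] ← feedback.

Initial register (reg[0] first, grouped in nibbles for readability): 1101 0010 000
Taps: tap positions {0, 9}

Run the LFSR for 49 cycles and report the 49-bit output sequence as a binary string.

tick  register→output (feedback)
  0  11010010000→1 (1)
  1  10100100001→1 (1)
  2  01001000011→0 (1)
  3  10010000111→1 (0)
  4  00100001110→0 (1)
  5  01000011101→0 (0)
  6  10000111010→1 (0)
  7  00001110100→0 (0)
  8  00011101000→0 (0)
  9  00111010000→0 (0)
 10  01110100000→0 (0)
 11  11101000000→1 (1)
 12  11010000001→1 (1)
 13  10100000011→1 (0)
 14  01000000110→0 (1)
 15  10000001101→1 (1)
 16  00000011011→0 (1)
 17  00000110111→0 (1)
 18  00001101111→0 (1)
 19  00011011111→0 (1)
 20  00110111111→0 (1)
 21  01101111111→0 (1)
 22  11011111111→1 (0)
 23  10111111110→1 (0)
 24  01111111100→0 (0)
 25  11111111000→1 (1)
 26  11111110001→1 (1)
 27  11111100011→1 (0)
 28  11111000110→1 (0)
 29  11110001100→1 (1)
 30  11100011001→1 (1)
 31  11000110011→1 (0)
 32  10001100110→1 (0)
 33  00011001100→0 (0)
 34  00110011000→0 (0)
 35  01100110000→0 (0)
 36  11001100000→1 (1)
 37  10011000001→1 (1)
 38  00110000011→0 (1)
 39  01100000111→0 (1)
 40  11000001111→1 (0)
 41  10000011110→1 (0)
 42  00000111100→0 (0)
 43  00001111000→0 (0)
 44  00011110000→0 (0)
 45  00111100000→0 (0)
 46  01111000000→0 (0)
 47  11110000000→1 (1)
 48  11100000001→1 (1)

1101001000011101000000110111111110001100110000011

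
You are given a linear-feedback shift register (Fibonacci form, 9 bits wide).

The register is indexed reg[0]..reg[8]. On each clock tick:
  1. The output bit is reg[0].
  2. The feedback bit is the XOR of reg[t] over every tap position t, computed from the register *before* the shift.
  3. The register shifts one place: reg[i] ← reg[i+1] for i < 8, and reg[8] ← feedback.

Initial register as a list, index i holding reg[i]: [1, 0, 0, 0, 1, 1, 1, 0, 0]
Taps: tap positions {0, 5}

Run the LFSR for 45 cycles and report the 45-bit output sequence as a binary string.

k : reg_k → out_k, fb_k
0: 100011100 → 1, fb=0
1: 000111000 → 0, fb=1
2: 001110001 → 0, fb=0
3: 011100010 → 0, fb=0
4: 111000100 → 1, fb=1
5: 110001001 → 1, fb=0
6: 100010010 → 1, fb=1
7: 000100101 → 0, fb=0
8: 001001010 → 0, fb=1
9: 010010101 → 0, fb=0
10: 100101010 → 1, fb=0
11: 001010100 → 0, fb=0
12: 010101000 → 0, fb=1
13: 101010001 → 1, fb=1
14: 010100011 → 0, fb=0
15: 101000110 → 1, fb=1
16: 010001101 → 0, fb=1
17: 100011011 → 1, fb=0
18: 000110110 → 0, fb=0
19: 001101100 → 0, fb=1
20: 011011001 → 0, fb=1
21: 110110011 → 1, fb=1
22: 101100111 → 1, fb=1
23: 011001111 → 0, fb=1
24: 110011111 → 1, fb=0
25: 100111110 → 1, fb=0
26: 001111100 → 0, fb=1
27: 011111001 → 0, fb=1
28: 111110011 → 1, fb=1
29: 111100111 → 1, fb=1
30: 111001111 → 1, fb=0
31: 110011110 → 1, fb=0
32: 100111100 → 1, fb=0
33: 001111000 → 0, fb=1
34: 011110001 → 0, fb=0
35: 111100010 → 1, fb=1
36: 111000101 → 1, fb=1
37: 110001011 → 1, fb=0
38: 100010110 → 1, fb=1
39: 000101101 → 0, fb=1
40: 001011011 → 0, fb=1
41: 010110111 → 0, fb=0
42: 101101110 → 1, fb=0
43: 011011100 → 0, fb=1
44: 110111001 → 1, fb=0

100011100010010101000110110011111001111000101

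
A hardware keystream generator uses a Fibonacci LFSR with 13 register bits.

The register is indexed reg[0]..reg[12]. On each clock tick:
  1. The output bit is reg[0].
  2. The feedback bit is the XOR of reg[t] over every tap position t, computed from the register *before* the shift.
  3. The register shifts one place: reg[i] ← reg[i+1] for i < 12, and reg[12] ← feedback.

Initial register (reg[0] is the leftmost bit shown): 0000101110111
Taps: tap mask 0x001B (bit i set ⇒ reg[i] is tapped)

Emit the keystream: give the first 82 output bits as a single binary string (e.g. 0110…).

k : reg_k → out_k, fb_k
0: 0000101110111 → 0, fb=1
1: 0001011101111 → 0, fb=1
2: 0010111011111 → 0, fb=1
3: 0101110111111 → 0, fb=1
4: 1011101111111 → 1, fb=1
5: 0111011111111 → 0, fb=0
6: 1110111111110 → 1, fb=1
7: 1101111111101 → 1, fb=0
8: 1011111111010 → 1, fb=1
9: 0111111110101 → 0, fb=1
10: 1111111101011 → 1, fb=0
11: 1111111010110 → 1, fb=0
12: 1111110101100 → 1, fb=0
13: 1111101011000 → 1, fb=0
14: 1111010110000 → 1, fb=1
15: 1110101100001 → 1, fb=1
16: 1101011000011 → 1, fb=1
17: 1010110000111 → 1, fb=0
18: 0101100001110 → 0, fb=1
19: 1011000011101 → 1, fb=0
20: 0110000111010 → 0, fb=1
21: 1100001110101 → 1, fb=0
22: 1000011101010 → 1, fb=1
23: 0000111010101 → 0, fb=1
24: 0001110101011 → 0, fb=0
25: 0011101010110 → 0, fb=0
26: 0111010101100 → 0, fb=0
27: 1110101011000 → 1, fb=1
28: 1101010110001 → 1, fb=1
29: 1010101100011 → 1, fb=0
30: 0101011000110 → 0, fb=0
31: 1010110001100 → 1, fb=0
32: 0101100011000 → 0, fb=1
33: 1011000110001 → 1, fb=0
34: 0110001100010 → 0, fb=1
35: 1100011000101 → 1, fb=0
36: 1000110001010 → 1, fb=0
37: 0001100010100 → 0, fb=0
38: 0011000101000 → 0, fb=1
39: 0110001010001 → 0, fb=1
40: 1100010100011 → 1, fb=0
41: 1000101000110 → 1, fb=0
42: 0001010001100 → 0, fb=1
43: 0010100011001 → 0, fb=1
44: 0101000110011 → 0, fb=0
45: 1010001100110 → 1, fb=1
46: 0100011001101 → 0, fb=1
47: 1000110011011 → 1, fb=0
48: 0001100110110 → 0, fb=0
49: 0011001101100 → 0, fb=1
50: 0110011011001 → 0, fb=1
51: 1100110110011 → 1, fb=1
52: 1001101100111 → 1, fb=1
53: 0011011001111 → 0, fb=1
54: 0110110011111 → 0, fb=0
55: 1101100111110 → 1, fb=0
56: 1011001111100 → 1, fb=0
57: 0110011111000 → 0, fb=1
58: 1100111110001 → 1, fb=1
59: 1001111100011 → 1, fb=1
60: 0011111000111 → 0, fb=0
61: 0111110001110 → 0, fb=1
62: 1111100011101 → 1, fb=0
63: 1111000111010 → 1, fb=1
64: 1110001110101 → 1, fb=0
65: 1100011101010 → 1, fb=0
66: 1000111010100 → 1, fb=0
67: 0001110101000 → 0, fb=0
68: 0011101010000 → 0, fb=0
69: 0111010100000 → 0, fb=0
70: 1110101000000 → 1, fb=1
71: 1101010000001 → 1, fb=1
72: 1010100000011 → 1, fb=0
73: 0101000000110 → 0, fb=0
74: 1010000001100 → 1, fb=1
75: 0100000011001 → 0, fb=1
76: 1000000110011 → 1, fb=1
77: 0000001100111 → 0, fb=0
78: 0000011001110 → 0, fb=0
79: 0000110011100 → 0, fb=1
80: 0001100111001 → 0, fb=0
81: 0011001110010 → 0, fb=1

0000101110111111110101100001110101011000110001010001100110110011111000111010100000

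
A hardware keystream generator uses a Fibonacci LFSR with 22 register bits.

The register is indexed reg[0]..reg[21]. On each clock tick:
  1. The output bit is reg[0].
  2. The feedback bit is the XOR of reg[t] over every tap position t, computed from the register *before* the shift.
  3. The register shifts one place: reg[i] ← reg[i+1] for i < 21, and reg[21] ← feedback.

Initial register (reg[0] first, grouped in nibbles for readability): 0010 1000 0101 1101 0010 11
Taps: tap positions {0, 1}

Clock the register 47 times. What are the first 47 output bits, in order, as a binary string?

k : reg_k → out_k, fb_k
0: 0010100001011101001011 → 0, fb=0
1: 0101000010111010010110 → 0, fb=1
2: 1010000101110100101101 → 1, fb=1
3: 0100001011101001011011 → 0, fb=1
4: 1000010111010010110111 → 1, fb=1
5: 0000101110100101101111 → 0, fb=0
6: 0001011101001011011110 → 0, fb=0
7: 0010111010010110111100 → 0, fb=0
8: 0101110100101101111000 → 0, fb=1
9: 1011101001011011110001 → 1, fb=1
10: 0111010010110111100011 → 0, fb=1
11: 1110100101101111000111 → 1, fb=0
12: 1101001011011110001110 → 1, fb=0
13: 1010010110111100011100 → 1, fb=1
14: 0100101101111000111001 → 0, fb=1
15: 1001011011110001110011 → 1, fb=1
16: 0010110111100011100111 → 0, fb=0
17: 0101101111000111001110 → 0, fb=1
18: 1011011110001110011101 → 1, fb=1
19: 0110111100011100111011 → 0, fb=1
20: 1101111000111001110111 → 1, fb=0
21: 1011110001110011101110 → 1, fb=1
22: 0111100011100111011101 → 0, fb=1
23: 1111000111001110111011 → 1, fb=0
24: 1110001110011101110110 → 1, fb=0
25: 1100011100111011101100 → 1, fb=0
26: 1000111001110111011000 → 1, fb=1
27: 0001110011101110110001 → 0, fb=0
28: 0011100111011101100010 → 0, fb=0
29: 0111001110111011000100 → 0, fb=1
30: 1110011101110110001001 → 1, fb=0
31: 1100111011101100010010 → 1, fb=0
32: 1001110111011000100100 → 1, fb=1
33: 0011101110110001001001 → 0, fb=0
34: 0111011101100010010010 → 0, fb=1
35: 1110111011000100100101 → 1, fb=0
36: 1101110110001001001010 → 1, fb=0
37: 1011101100010010010100 → 1, fb=1
38: 0111011000100100101001 → 0, fb=1
39: 1110110001001001010011 → 1, fb=0
40: 1101100010010010100110 → 1, fb=0
41: 1011000100100101001100 → 1, fb=1
42: 0110001001001010011001 → 0, fb=1
43: 1100010010010100110011 → 1, fb=0
44: 1000100100101001100110 → 1, fb=1
45: 0001001001010011001101 → 0, fb=0
46: 0010010010100110011010 → 0, fb=0

00101000010111010010110111100011100111011101100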